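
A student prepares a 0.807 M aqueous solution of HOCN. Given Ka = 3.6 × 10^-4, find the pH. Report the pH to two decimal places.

HOCN ⇌ OCN- + H+
Ka = [H+]²/(0.807 − [H+]) = 3.6 × 10^-4
Since Ka ≪ C₀, [H+] ≈ √(Ka·C₀) = 1.70 × 10^-2 M.
pH = −log(1.70 × 10^-2) = 1.77

pH = 1.77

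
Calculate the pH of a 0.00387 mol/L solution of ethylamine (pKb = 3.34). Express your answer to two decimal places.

C2H5NH2 + H2O ⇌ C2H5NH3+ + OH-
Kb = 10^(−3.34) = 4.57 × 10^-4
Kb = x²/(0.00387 − x) = 4.57 × 10^-4
x is not negligible relative to C₀; solve x² + 0.000457·x − 1.77e-06 = 0.
x = (−Kb + √(Kb² + 4·Kb·C₀))/2 = 1.12 × 10^-3 M
pOH = 2.95, so pH = 14.00 − pOH = 11.05

pH = 11.05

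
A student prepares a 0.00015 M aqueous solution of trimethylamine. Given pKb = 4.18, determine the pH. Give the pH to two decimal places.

pH = 9.86

(CH3)3N + H2O ⇌ (CH3)3NH+ + OH-
Kb = 10^(−4.18) = 6.61 × 10^-5
Kb = [OH-]²/(0.00015 − [OH-]) = 6.61 × 10^-5
The 5% rule fails; solving [OH-]² + Kb·[OH-] − Kb·C₀ = 0 exactly:
[OH-] = [−6.61e-05 + √(6.61e-05² + 3.97e-08)]/2 = 7.19 × 10^-5 M
pOH = −log(7.19 × 10^-5) = 4.14; pH = 14.00 − 4.14 = 9.86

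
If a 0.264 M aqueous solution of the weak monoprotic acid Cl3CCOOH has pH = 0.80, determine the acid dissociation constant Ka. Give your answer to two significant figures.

Ka = 2.4 × 10^-1

[H+] = 10^(-0.80) = 1.58 × 10^-1 M
At equilibrium [HA] = 0.264 − 1.58 × 10^-1 = 1.06 × 10^-1 M
Ka = [H+][A-]/[HA] = (1.58 × 10^-1)² / 1.06 × 10^-1 = 2.4 × 10^-1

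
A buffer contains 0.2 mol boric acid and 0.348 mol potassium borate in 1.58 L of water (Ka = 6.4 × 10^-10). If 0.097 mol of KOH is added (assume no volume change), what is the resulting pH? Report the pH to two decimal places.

pH = 9.83

OH- converts B(OH)3 to B(OH)4-: B(OH)3 → 0.103 mol, B(OH)4- → 0.445 mol.
pKa = −log(6.4 × 10^-10) = 9.194
pH = pKa + log([A⁻]/[HA]) = 9.194 + log(0.445/0.103) = 9.194 +0.636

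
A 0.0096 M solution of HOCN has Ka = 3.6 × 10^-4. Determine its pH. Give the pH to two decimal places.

HOCN ⇌ OCN- + H+
Let x = [H+] at equilibrium. Ka = x²/(0.0096 − x).
The 5% rule fails; solving x² + Ka·x − Ka·C₀ = 0 exactly:
x = [−0.00036 + √(0.00036² + 1.38e-05)]/2 = 1.69 × 10^-3 M
pH = −log(1.69 × 10^-3) = 2.77

pH = 2.77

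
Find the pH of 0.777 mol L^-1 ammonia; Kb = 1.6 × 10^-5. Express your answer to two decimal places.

pH = 11.55

NH3 + H2O ⇌ NH4+ + OH-
From the ICE table, Kb = [OH-]²/(0.777 − [OH-]) = 1.6 × 10^-5.
Assume [OH-] ≪ 0.777: [OH-] ≈ √(1.6 × 10^-5 × 0.777) = 3.53 × 10^-3 M
([OH-]/C₀ = 0.45% < 5%, so the approximation holds.)
pOH = −log(3.53 × 10^-3) = 2.45; pH = 14.00 − 2.45 = 11.55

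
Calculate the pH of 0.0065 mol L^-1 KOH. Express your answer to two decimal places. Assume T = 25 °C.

pH = 11.81

KOH is a strong base; [OH-] = 0.0065 M.
pOH = -log(0.0065) = 2.19
pH = 14.00 - 2.19 = 11.81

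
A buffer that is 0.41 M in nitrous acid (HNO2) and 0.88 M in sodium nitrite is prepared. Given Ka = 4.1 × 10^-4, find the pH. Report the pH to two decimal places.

pH = 3.72

pKa = −log(4.1 × 10^-4) = 3.387
Using pH = pKa + log([base]/[acid]) with [base]/[acid] = 0.88/0.41:
pH = 3.387 + (+0.332) = 3.72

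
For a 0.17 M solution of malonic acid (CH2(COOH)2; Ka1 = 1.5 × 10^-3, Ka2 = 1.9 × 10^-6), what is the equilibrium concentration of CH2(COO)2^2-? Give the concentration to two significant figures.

1.9 × 10^-6 M

First ionization gives [H+] ≈ [CH2(COOH)COO-] = 1.52 × 10^-2 M.
Second step: Ka2 = [H+][CH2(COO)2^2-]/[CH2(COOH)COO-] ≈ [CH2(COO)2^2-] (since [H+] ≈ [CH2(COOH)COO-]).
So [CH2(COO)2^2-] ≈ Ka2.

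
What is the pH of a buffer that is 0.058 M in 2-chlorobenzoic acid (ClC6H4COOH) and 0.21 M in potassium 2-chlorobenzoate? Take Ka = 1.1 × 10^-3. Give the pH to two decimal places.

pKa = −log(1.1 × 10^-3) = 2.959
pH = pKa + log([A⁻]/[HA]) = 2.959 + log(0.21/0.058)
pH = 2.959 + (+0.559) = 3.52

pH = 3.52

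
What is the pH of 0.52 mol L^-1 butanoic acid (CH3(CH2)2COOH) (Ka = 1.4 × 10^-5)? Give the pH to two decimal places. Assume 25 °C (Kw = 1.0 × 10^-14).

pH = 2.57

CH3(CH2)2COOH ⇌ CH3(CH2)2COO- + H+
From the ICE table, Ka = [H+]²/(0.52 − [H+]) = 1.4 × 10^-5.
Neglecting [H+] in the denominator: [H+] = √(1.4 × 10^-5 × 0.52) = 2.70 × 10^-3 M
([H+]/C₀ = 0.52% < 5%, so the approximation holds.)
pH = −log[H+] = −log(2.70 × 10^-3) = 2.57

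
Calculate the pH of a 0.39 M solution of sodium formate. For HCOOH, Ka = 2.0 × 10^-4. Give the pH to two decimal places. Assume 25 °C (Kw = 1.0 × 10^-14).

HCOO- is the conjugate base of the weak acid HCOOH.
Kb = Kw/Ka = 1.0×10^-14 / 2.0 × 10^-4 = 5.00 × 10^-11
Let x = [OH-] at equilibrium. Kb = x²/(0.39 − x).
Assume x ≪ 0.39: x ≈ √(5.00 × 10^-11 × 0.39) = 4.42 × 10^-6 M
pOH = 5.35, so pH = 14.00 − pOH = 8.65

pH = 8.65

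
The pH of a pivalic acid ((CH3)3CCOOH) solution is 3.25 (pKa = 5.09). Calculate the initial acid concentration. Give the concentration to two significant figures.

[H+] = 10^(-3.25) = 5.62 × 10^-4 M = x
Ka = 10^(−5.09) = 8.13 × 10^-6
Ka = x²/(C₀ − x) ⇒ C₀ = x + x²/Ka
C₀ = 5.62 × 10^-4 + (5.62 × 10^-4)²/(8.13 × 10^-6) = 3.94 × 10^-2 M

C₀ = 3.9 × 10^-2 M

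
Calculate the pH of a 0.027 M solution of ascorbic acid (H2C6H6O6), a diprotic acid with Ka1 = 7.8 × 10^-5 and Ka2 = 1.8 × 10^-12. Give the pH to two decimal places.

Since Ka1 ≫ Ka2, the first ionization dominates [H+].
Ka1 = x²/(0.027 − x) = 7.8 × 10^-5
Solving the quadratic: x = (−Ka1 + √(Ka1² + 4·Ka1·C₀))/2 = 1.41 × 10^-3 M
pH = −log(1.41 × 10^-3) = 2.85

pH = 2.85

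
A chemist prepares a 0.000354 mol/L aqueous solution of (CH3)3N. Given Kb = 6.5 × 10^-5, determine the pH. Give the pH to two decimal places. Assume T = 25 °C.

pH = 10.09

(CH3)3N + H2O ⇌ (CH3)3NH+ + OH-
Let x = [OH-] at equilibrium. Kb = x²/(0.000354 − x).
Here C₀/Kb ≈ 5.45, so the small-x approximation fails. Use the quadratic:
x = [−6.5e-05 + √(6.5e-05² + 9.2e-08)]/2 = 1.23 × 10^-4 M
pOH = −log(1.23 × 10^-4) = 3.91; pH = 14.00 − 3.91 = 10.09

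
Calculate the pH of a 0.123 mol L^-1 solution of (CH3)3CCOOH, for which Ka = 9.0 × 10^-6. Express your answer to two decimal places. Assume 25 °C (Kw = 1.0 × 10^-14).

pH = 2.98

(CH3)3CCOOH ⇌ (CH3)3CCOO- + H+
From the ICE table, Ka = [H+]²/(0.123 − [H+]) = 9.0 × 10^-6.
Neglecting [H+] in the denominator: [H+] = √(9.0 × 10^-6 × 0.123) = 1.05 × 10^-3 M
Check: 0.86% ionized — well under 5%, approximation valid.
pH = −log[H+] = −log(1.05 × 10^-3) = 2.98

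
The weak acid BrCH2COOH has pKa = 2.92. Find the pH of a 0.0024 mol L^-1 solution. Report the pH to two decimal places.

pH = 2.92

BrCH2COOH ⇌ BrCH2COO- + H+
Ka = 10^(−2.92) = 1.20 × 10^-3
Ka = [H+]²/(0.0024 − [H+]) = 1.20 × 10^-3
Here C₀/Ka ≈ 2, so the small-[H+] approximation fails. Use the quadratic:
[H+] = [−0.0012 + √(0.0012² + 1.15e-05)]/2 = 1.20 × 10^-3 M
pH = −log(1.20 × 10^-3) = 2.92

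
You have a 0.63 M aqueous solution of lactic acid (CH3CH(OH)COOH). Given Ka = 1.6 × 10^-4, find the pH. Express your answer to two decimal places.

CH3CH(OH)COOH ⇌ CH3CH(OH)COO- + H+
Ka = [H+]²/(0.63 − [H+]) = 1.6 × 10^-4
Assume [H+] ≪ 0.63: [H+] ≈ √(1.6 × 10^-4 × 0.63) = 1.00 × 10^-2 M
Check: 1.6% ionized — well under 5%, approximation valid.
pH = −log[H+] = −log(1.00 × 10^-2) = 2.00

pH = 2.00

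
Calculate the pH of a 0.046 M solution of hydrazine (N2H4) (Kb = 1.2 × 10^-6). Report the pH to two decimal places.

N2H4 + H2O ⇌ N2H5+ + OH-
Let x = [OH-] at equilibrium. Kb = x²/(0.046 − x).
Since Kb ≪ C₀, x ≈ √(Kb·C₀) = 2.35 × 10^-4 M.
(x/C₀ = 0.51% < 5%, so the approximation holds.)
pOH = −log(2.35 × 10^-4) = 3.63; pH = 14.00 − 3.63 = 10.37

pH = 10.37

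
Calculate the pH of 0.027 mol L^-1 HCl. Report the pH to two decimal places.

pH = 1.57

HCl is a strong acid and dissociates completely, so [H+] = 0.027 M.
pH = -log(0.027) = 1.57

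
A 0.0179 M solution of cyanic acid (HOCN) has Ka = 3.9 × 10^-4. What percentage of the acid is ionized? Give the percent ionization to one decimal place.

HOCN ⇌ OCN- + H+; let x = [H+] at equilibrium.
Ka = x²/(C₀ − x); solving the quadratic gives x = 2.45 × 10^-3 M.
Fraction ionized = 2.45 × 10^-3 / 0.0179 = 0.1369 → 13.7%

13.7%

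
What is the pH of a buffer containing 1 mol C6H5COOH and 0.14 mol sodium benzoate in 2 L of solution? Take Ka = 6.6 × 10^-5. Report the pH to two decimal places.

pH = 3.33

pKa = −log(6.6 × 10^-5) = 4.180
Using pH = pKa + log([base]/[acid]) with [base]/[acid] = 0.14/1:
pH = 4.180 + (-0.854) = 3.33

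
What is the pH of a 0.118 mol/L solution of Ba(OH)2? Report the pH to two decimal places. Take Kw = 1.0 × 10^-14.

Ba(OH)2 is a strong base (each formula unit releases 2 OH-); [OH-] = 0.236 M.
pOH = -log(0.236) = 0.63
pH = 14.00 - 0.63 = 13.37

pH = 13.37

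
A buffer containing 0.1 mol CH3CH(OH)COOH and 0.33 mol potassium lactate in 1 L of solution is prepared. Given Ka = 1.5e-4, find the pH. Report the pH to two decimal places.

pH = 4.34

pKa = −log(1.5 × 10^-4) = 3.824
Using pH = pKa + log([base]/[acid]) with [base]/[acid] = 0.33/0.1:
pH = 3.824 + (+0.519) = 4.34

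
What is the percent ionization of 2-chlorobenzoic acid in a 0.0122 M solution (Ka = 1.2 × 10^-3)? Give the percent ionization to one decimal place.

ClC6H4COOH ⇌ ClC6H4COO- + H+; let x = [H+] at equilibrium.
Solve x² + 0.0012x − 1.46e-05 = 0 → x = 3.27 × 10^-3 M
Fraction ionized = 3.27 × 10^-3 / 0.0122 = 0.2680 → 26.8%

26.8%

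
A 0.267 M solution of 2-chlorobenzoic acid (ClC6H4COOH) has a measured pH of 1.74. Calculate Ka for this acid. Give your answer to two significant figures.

Ka = 1.3 × 10^-3

[H+] = 10^(-1.74) = 1.82 × 10^-2 M
At equilibrium [HA] = 0.267 − 1.82 × 10^-2 = 2.49 × 10^-1 M
Ka = [H+][A-]/[HA] = (1.82 × 10^-2)² / 2.49 × 10^-1 = 1.3 × 10^-3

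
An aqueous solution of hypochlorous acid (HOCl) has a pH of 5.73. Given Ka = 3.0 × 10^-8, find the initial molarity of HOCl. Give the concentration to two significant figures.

[H+] = 10^(-5.73) = 1.86 × 10^-6 M = x
Ka = x²/(C₀ − x) ⇒ C₀ = x + x²/Ka
C₀ = 1.86 × 10^-6 + (1.86 × 10^-6)²/(3.0 × 10^-8) = 1.17 × 10^-4 M

C₀ = 1.2 × 10^-4 M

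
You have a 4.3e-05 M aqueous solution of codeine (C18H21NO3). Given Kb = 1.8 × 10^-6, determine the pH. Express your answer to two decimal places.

C18H21NO3 + H2O ⇌ C18H22NO3+ + OH-
From the ICE table, Kb = [OH-]²/(4.3e-05 − [OH-]) = 1.8 × 10^-6.
The 5% rule fails; solving [OH-]² + Kb·[OH-] − Kb·C₀ = 0 exactly:
[OH-] = [−1.8e-06 + √(1.8e-06² + 3.1e-10)]/2 = 7.94 × 10^-6 M
pOH = 5.10, so pH = 14.00 − pOH = 8.90

pH = 8.90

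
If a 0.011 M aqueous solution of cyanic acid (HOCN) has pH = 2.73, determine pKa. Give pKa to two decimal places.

[H+] = 10^(-2.73) = 1.86 × 10^-3 M
At equilibrium [HA] = 0.011 − 1.86 × 10^-3 = 9.14 × 10^-3 M
Ka = [H+][A-]/[HA] = (1.86 × 10^-3)² / 9.14 × 10^-3 = 3.79 × 10^-4
pKa = -log(3.79 × 10^-4) = 3.42

pKa = 3.42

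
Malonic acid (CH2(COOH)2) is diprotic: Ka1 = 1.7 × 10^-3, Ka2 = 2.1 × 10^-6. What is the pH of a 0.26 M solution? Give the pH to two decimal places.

pH = 1.69

Ka1 ≫ Ka2, so treat the first dissociation as the only significant source of H+.
Ka1 = x²/(0.26 − x) = 1.7 × 10^-3
Solving the quadratic: x = (−Ka1 + √(Ka1² + 4·Ka1·C₀))/2 = 2.02 × 10^-2 M
pH = −log(2.02 × 10^-2) = 1.69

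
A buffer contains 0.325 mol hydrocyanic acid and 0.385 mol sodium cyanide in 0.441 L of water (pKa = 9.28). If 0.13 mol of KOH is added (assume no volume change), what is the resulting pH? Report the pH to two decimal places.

After neutralization: n(HCN) = 0.195 mol, n(CN-) = 0.515 mol.
Henderson–Hasselbalch with mole ratio 0.515/0.195: pH = 9.28 + (+0.422)

pH = 9.70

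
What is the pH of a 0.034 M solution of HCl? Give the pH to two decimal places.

pH = 1.47

HCl is a strong acid and dissociates completely, so [H+] = 0.034 M.
pH = -log(0.034) = 1.47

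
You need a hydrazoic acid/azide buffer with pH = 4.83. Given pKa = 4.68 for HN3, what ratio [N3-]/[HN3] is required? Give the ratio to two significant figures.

ratio = 1.4

pH = pKa + log(r) ⇒ log(r) = 4.83 − 4.68 = +0.15
r = [N3-]/[HN3] = 10^(+0.15) = 1.41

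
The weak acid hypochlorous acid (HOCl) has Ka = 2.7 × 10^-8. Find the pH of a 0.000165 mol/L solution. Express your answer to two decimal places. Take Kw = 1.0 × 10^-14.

pH = 5.68

HOCl ⇌ OCl- + H+
Let x = [H+] at equilibrium. Ka = x²/(0.000165 − x).
Assume x ≪ 0.000165: x ≈ √(2.7 × 10^-8 × 0.000165) = 2.11 × 10^-6 M
pH = −log(2.11 × 10^-6) = 5.68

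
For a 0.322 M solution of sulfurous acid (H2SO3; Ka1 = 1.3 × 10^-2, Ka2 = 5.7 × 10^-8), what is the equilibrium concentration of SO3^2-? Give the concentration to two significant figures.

5.7 × 10^-8 M

First ionization gives [H+] ≈ [HSO3-] = 5.85 × 10^-2 M.
Second step: Ka2 = [H+][SO3^2-]/[HSO3-] ≈ [SO3^2-] (since [H+] ≈ [HSO3-]).
So [SO3^2-] ≈ Ka2.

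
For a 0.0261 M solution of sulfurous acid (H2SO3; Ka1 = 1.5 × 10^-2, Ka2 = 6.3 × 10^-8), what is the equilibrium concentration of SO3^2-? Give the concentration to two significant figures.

First ionization gives [H+] ≈ [HSO3-] = 1.37 × 10^-2 M.
Second step: Ka2 = [H+][SO3^2-]/[HSO3-] ≈ [SO3^2-] (since [H+] ≈ [HSO3-]).
So [SO3^2-] ≈ Ka2.

6.3 × 10^-8 M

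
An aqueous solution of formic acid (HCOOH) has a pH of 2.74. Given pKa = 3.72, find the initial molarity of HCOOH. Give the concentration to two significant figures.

[H+] = 10^(-2.74) = 1.82 × 10^-3 M = x
Ka = 10^(−3.72) = 1.91 × 10^-4
Ka = x²/(C₀ − x) ⇒ C₀ = x + x²/Ka
C₀ = 1.82 × 10^-3 + (1.82 × 10^-3)²/(1.91 × 10^-4) = 1.92 × 10^-2 M

C₀ = 1.9 × 10^-2 M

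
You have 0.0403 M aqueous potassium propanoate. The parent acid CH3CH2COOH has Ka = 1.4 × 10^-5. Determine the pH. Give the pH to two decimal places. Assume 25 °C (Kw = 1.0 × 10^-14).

pH = 8.73

CH3CH2COO- is the conjugate base of the weak acid CH3CH2COOH.
Kb = Kw/Ka = 1.0×10^-14 / 1.4 × 10^-5 = 7.14 × 10^-10
Kb = [OH-]²/(0.0403 − [OH-]) = 7.14 × 10^-10
Assume [OH-] ≪ 0.0403: [OH-] ≈ √(7.14 × 10^-10 × 0.0403) = 5.36 × 10^-6 M
Check: 0.013% ionized — well under 5%, approximation valid.
pOH = 5.27, so pH = 14.00 − pOH = 8.73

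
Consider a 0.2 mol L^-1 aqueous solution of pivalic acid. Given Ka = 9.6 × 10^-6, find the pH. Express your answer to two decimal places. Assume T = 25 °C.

(CH3)3CCOOH ⇌ (CH3)3CCOO- + H+
From the ICE table, Ka = [H+]²/(0.2 − [H+]) = 9.6 × 10^-6.
Assume [H+] ≪ 0.2: [H+] ≈ √(9.6 × 10^-6 × 0.2) = 1.39 × 10^-3 M
pH = −log[H+] = −log(1.39 × 10^-3) = 2.86

pH = 2.86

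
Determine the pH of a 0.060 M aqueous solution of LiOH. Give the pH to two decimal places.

pH = 12.78

LiOH is a strong base; [OH-] = 0.06 M.
pOH = -log(0.06) = 1.22
pH = 14.00 - 1.22 = 12.78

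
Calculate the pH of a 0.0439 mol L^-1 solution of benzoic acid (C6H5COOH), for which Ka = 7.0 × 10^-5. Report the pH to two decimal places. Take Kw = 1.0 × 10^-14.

pH = 2.76

C6H5COOH ⇌ C6H5COO- + H+
Ka = x²/(0.0439 − x) = 7.0 × 10^-5
Since Ka ≪ C₀, x ≈ √(Ka·C₀) = 1.75 × 10^-3 M.
Check: 4% ionized — well under 5%, approximation valid.
pH = −log(1.75 × 10^-3) = 2.76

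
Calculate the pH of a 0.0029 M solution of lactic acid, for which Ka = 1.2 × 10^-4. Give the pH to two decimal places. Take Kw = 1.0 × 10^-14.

CH3CH(OH)COOH ⇌ CH3CH(OH)COO- + H+
Let x = [H+] at equilibrium. Ka = x²/(0.0029 − x).
x is not negligible relative to C₀; solve x² + 0.00012·x − 3.48e-07 = 0.
x = [−0.00012 + √(0.00012² + 1.39e-06)]/2 = 5.33 × 10^-4 M
pH = −log[H+] = −log(5.33 × 10^-4) = 3.27

pH = 3.27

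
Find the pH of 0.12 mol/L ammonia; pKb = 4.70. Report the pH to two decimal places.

NH3 + H2O ⇌ NH4+ + OH-
Kb = 10^(−4.70) = 2.00 × 10^-5
Kb = x²/(0.12 − x) = 2.00 × 10^-5
Since Kb ≪ C₀, x ≈ √(Kb·C₀) = 1.55 × 10^-3 M.
pOH = 2.81, so pH = 14.00 − pOH = 11.19

pH = 11.19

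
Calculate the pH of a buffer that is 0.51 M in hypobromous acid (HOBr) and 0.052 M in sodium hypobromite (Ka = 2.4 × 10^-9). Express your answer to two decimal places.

pKa = −log(2.4 × 10^-9) = 8.620
Henderson–Hasselbalch: pH = pKa + log([OBr-]/[HOBr]) = 8.620 + log(0.052/0.51)
pH = 8.620 + (-0.992) = 7.63

pH = 7.63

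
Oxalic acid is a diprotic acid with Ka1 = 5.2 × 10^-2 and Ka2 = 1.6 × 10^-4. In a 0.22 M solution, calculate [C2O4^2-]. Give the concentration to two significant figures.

First ionization gives [H+] ≈ [HC2O4-] = 8.41 × 10^-2 M.
Second step: Ka2 = [H+][C2O4^2-]/[HC2O4-] ≈ [C2O4^2-] (since [H+] ≈ [HC2O4-]).
So [C2O4^2-] ≈ Ka2.

1.6 × 10^-4 M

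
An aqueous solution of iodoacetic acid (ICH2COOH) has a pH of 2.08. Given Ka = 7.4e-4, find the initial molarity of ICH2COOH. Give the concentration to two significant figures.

C₀ = 1.0 × 10^-1 M

[H+] = 10^(-2.08) = 8.32 × 10^-3 M = x
Ka = x²/(C₀ − x) ⇒ C₀ = x + x²/Ka
C₀ = 8.32 × 10^-3 + (8.32 × 10^-3)²/(7.4 × 10^-4) = 1.02 × 10^-1 M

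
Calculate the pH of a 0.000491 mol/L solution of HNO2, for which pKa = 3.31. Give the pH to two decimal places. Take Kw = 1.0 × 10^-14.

pH = 3.52

HNO2 ⇌ NO2- + H+
Ka = 10^(−3.31) = 4.90 × 10^-4
From the ICE table, Ka = [H+]²/(0.000491 − [H+]) = 4.90 × 10^-4.
The 5% rule fails; solving [H+]² + Ka·[H+] − Ka·C₀ = 0 exactly:
[H+] = (−Ka + √(Ka² + 4·Ka·C₀))/2 = 3.03 × 10^-4 M
pH = −log[H+] = −log(3.03 × 10^-4) = 3.52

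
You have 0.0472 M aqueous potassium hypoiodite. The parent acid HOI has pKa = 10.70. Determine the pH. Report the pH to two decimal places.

OI- is the conjugate base of the weak acid HOI.
Ka = 10^(−10.70) = 2.00 × 10^-11
Kb = Kw/Ka = 1.0×10^-14 / 2.00 × 10^-11 = 5.00 × 10^-4
From the ICE table, Kb = [OH-]²/(0.0472 − [OH-]) = 5.00 × 10^-4.
The 5% rule fails; solving [OH-]² + Kb·[OH-] − Kb·C₀ = 0 exactly:
[OH-] = (−Kb + √(Kb² + 4·Kb·C₀))/2 = 4.61 × 10^-3 M
pOH = −log(4.61 × 10^-3) = 2.34; pH = 14.00 − 2.34 = 11.66

pH = 11.66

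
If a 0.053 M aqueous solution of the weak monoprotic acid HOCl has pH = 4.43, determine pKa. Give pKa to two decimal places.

[H+] = 10^(-4.43) = 3.72 × 10^-5 M
At equilibrium [HA] = 0.053 − 3.72 × 10^-5 = 5.30 × 10^-2 M
Ka = [H+][A-]/[HA] = (3.72 × 10^-5)² / 5.30 × 10^-2 = 2.61 × 10^-8
pKa = -log(2.61 × 10^-8) = 7.58

pKa = 7.58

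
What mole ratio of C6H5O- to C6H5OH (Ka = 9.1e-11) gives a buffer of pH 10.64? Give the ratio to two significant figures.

pKa = -log(9.1 × 10^-11) = 10.041
pH = pKa + log(r) ⇒ log(r) = 10.64 − 10.041 = +0.599
r = [C6H5O-]/[C6H5OH] = 10^(+0.599) = 3.97

ratio = 4.0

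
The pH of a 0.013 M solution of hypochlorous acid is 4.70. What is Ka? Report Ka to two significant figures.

Ka = 3.1 × 10^-8

[H+] = 10^(-4.70) = 2.00 × 10^-5 M
At equilibrium [HA] = 0.013 − 2.00 × 10^-5 = 1.30 × 10^-2 M
Ka = [H+][A-]/[HA] = (2.00 × 10^-5)² / 1.30 × 10^-2 = 3.1 × 10^-8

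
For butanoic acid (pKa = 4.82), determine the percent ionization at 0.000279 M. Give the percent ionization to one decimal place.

CH3(CH2)2COOH ⇌ CH3(CH2)2COO- + H+; let x = [H+] at equilibrium.
Ka = 10^(−4.82) = 1.51 × 10^-5
Ka = x²/(C₀ − x); solving the quadratic gives x = 5.78 × 10^-5 M.
% ionization = x/C₀ × 100% = 5.78 × 10^-5/0.000279 × 100% = 20.7%

20.7%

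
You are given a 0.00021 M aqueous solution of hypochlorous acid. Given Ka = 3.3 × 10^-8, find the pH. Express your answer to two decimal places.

HOCl ⇌ OCl- + H+
From the ICE table, Ka = [H+]²/(0.00021 − [H+]) = 3.3 × 10^-8.
Since Ka ≪ C₀, [H+] ≈ √(Ka·C₀) = 2.63 × 10^-6 M.
Check: 1.3% ionized — well under 5%, approximation valid.
pH = −log(2.63 × 10^-6) = 5.58

pH = 5.58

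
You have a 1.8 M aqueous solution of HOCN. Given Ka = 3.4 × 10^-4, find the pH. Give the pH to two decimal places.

pH = 1.61

HOCN ⇌ OCN- + H+
From the ICE table, Ka = x²/(1.8 − x) = 3.4 × 10^-4.
Neglecting x in the denominator: x = √(3.4 × 10^-4 × 1.8) = 2.47 × 10^-2 M
pH = −log(2.47 × 10^-2) = 1.61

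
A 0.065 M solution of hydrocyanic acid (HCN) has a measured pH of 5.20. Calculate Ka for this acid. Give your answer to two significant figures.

[H+] = 10^(-5.20) = 6.31 × 10^-6 M
At equilibrium [HA] = 0.065 − 6.31 × 10^-6 = 6.50 × 10^-2 M
Ka = [H+][A-]/[HA] = (6.31 × 10^-6)² / 6.50 × 10^-2 = 6.1 × 10^-10

Ka = 6.1 × 10^-10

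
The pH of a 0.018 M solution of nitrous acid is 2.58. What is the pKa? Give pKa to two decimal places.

pKa = 3.35

[H+] = 10^(-2.58) = 2.63 × 10^-3 M
At equilibrium [HA] = 0.018 − 2.63 × 10^-3 = 1.54 × 10^-2 M
Ka = [H+][A-]/[HA] = (2.63 × 10^-3)² / 1.54 × 10^-2 = 4.49 × 10^-4
pKa = -log(4.49 × 10^-4) = 3.35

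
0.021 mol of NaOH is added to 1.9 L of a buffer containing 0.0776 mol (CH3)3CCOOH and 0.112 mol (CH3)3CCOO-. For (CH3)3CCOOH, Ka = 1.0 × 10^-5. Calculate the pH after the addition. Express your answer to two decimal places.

OH- converts (CH3)3CCOOH to (CH3)3CCOO-: (CH3)3CCOOH → 0.0566 mol, (CH3)3CCOO- → 0.133 mol.
pKa = −log(1.0 × 10^-5) = 5.000
pH = pKa + log(n_(CH3)3CCOO-/n_(CH3)3CCOOH) = 5.000 + log(0.133/0.0566) = 5.000 + (+0.371)

pH = 5.37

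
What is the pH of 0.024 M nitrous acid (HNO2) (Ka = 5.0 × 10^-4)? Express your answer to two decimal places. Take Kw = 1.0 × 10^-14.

pH = 2.49

HNO2 ⇌ NO2- + H+
Ka = [H+]²/(0.024 − [H+]) = 5.0 × 10^-4
The 5% rule fails; solving [H+]² + Ka·[H+] − Ka·C₀ = 0 exactly:
[H+] = [−0.0005 + √(0.0005² + 4.8e-05)]/2 = 3.22 × 10^-3 M
pH = −log(3.22 × 10^-3) = 2.49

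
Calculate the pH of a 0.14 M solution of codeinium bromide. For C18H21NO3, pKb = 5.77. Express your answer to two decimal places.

C18H22NO3+ is the conjugate acid of the weak base C18H21NO3.
Kb = 10^(−5.77) = 1.70 × 10^-6
Ka = Kw/Kb = 1.0×10^-14 / 1.70 × 10^-6 = 5.88 × 10^-9
Ka = [H+]²/(0.14 − [H+]) = 5.88 × 10^-9
Since Ka ≪ C₀, [H+] ≈ √(Ka·C₀) = 2.87 × 10^-5 M.
([H+]/C₀ = 0.02% < 5%, so the approximation holds.)
pH = −log(2.87 × 10^-5) = 4.54

pH = 4.54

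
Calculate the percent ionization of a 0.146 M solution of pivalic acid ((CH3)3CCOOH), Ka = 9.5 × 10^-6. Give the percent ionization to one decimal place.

(CH3)3CCOOH ⇌ (CH3)3CCOO- + H+; let x = [H+] at equilibrium.
x ≈ √(Ka·C₀) = √(9.5 × 10^-6 × 0.146) = 1.18 × 10^-3 M
% ionization = x/C₀ × 100% = 1.18 × 10^-3/0.146 × 100% = 0.8%

0.8%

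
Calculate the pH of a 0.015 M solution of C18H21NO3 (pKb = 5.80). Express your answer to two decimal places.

C18H21NO3 + H2O ⇌ C18H22NO3+ + OH-
Kb = 10^(−5.80) = 1.58 × 10^-6
Let x = [OH-] at equilibrium. Kb = x²/(0.015 − x).
Since Kb ≪ C₀, x ≈ √(Kb·C₀) = 1.54 × 10^-4 M.
(x/C₀ = 1% < 5%, so the approximation holds.)
pOH = −log(1.54 × 10^-4) = 3.81; pH = 14.00 − 3.81 = 10.19

pH = 10.19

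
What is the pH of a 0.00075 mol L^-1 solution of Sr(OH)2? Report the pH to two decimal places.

Sr(OH)2 is a strong base (each formula unit releases 2 OH-); [OH-] = 0.0015 M.
pOH = -log(0.0015) = 2.82
pH = 14.00 - 2.82 = 11.18

pH = 11.18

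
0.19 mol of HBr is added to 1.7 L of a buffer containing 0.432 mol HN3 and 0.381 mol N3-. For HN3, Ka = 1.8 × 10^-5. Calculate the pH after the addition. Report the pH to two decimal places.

pH = 4.23

Added H+ converts N3- to HN3: HN3 → 0.622 mol, N3- → 0.191 mol.
pKa = −log(1.8 × 10^-5) = 4.745
Henderson–Hasselbalch with mole ratio 0.191/0.622: pH = 4.745 + (-0.513)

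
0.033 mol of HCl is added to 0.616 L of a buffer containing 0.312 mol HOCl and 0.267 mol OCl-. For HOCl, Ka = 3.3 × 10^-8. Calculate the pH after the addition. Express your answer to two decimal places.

pH = 7.31

Added H+ converts OCl- to HOCl: HOCl → 0.345 mol, OCl- → 0.234 mol.
pKa = −log(3.3 × 10^-8) = 7.481
pH = pKa + log([A⁻]/[HA]) = 7.481 + log(0.234/0.345) = 7.481 -0.169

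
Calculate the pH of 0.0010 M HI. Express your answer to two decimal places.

HI is a strong acid and dissociates completely, so [H+] = 0.0010 M.
pH = -log(0.001) = 3.00

pH = 3.00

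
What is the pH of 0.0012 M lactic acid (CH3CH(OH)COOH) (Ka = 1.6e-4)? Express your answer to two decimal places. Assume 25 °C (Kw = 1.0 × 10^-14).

pH = 3.44

CH3CH(OH)COOH ⇌ CH3CH(OH)COO- + H+
Ka = x²/(0.0012 − x) = 1.6 × 10^-4
Here C₀/Ka ≈ 7.5, so the small-x approximation fails. Use the quadratic:
x = [−0.00016 + √(0.00016² + 7.68e-07)]/2 = 3.65 × 10^-4 M
pH = −log[H+] = −log(3.65 × 10^-4) = 3.44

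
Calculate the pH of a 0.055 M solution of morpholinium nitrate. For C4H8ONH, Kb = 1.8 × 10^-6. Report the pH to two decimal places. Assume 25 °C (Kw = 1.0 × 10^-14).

C4H8ONH2+ is the conjugate acid of the weak base C4H8ONH.
Ka = Kw/Kb = 1.0×10^-14 / 1.8 × 10^-6 = 5.56 × 10^-9
From the ICE table, Ka = [H+]²/(0.055 − [H+]) = 5.56 × 10^-9.
Since Ka ≪ C₀, [H+] ≈ √(Ka·C₀) = 1.75 × 10^-5 M.
([H+]/C₀ = 0.032% < 5%, so the approximation holds.)
pH = −log[H+] = −log(1.75 × 10^-5) = 4.76

pH = 4.76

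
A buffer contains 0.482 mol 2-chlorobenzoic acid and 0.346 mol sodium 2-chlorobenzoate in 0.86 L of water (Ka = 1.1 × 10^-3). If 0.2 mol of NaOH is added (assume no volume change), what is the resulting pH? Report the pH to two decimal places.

pH = 3.25

OH- converts ClC6H4COOH to ClC6H4COO-: ClC6H4COOH → 0.282 mol, ClC6H4COO- → 0.546 mol.
pKa = −log(1.1 × 10^-3) = 2.959
pH = pKa + log([A⁻]/[HA]) = 2.959 + log(0.546/0.282) = 2.959 +0.287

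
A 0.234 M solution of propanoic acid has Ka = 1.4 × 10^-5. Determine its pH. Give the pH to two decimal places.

CH3CH2COOH ⇌ CH3CH2COO- + H+
From the ICE table, Ka = [H+]²/(0.234 − [H+]) = 1.4 × 10^-5.
Since Ka ≪ C₀, [H+] ≈ √(Ka·C₀) = 1.81 × 10^-3 M.
Check: 0.77% ionized — well under 5%, approximation valid.
pH = −log[H+] = −log(1.81 × 10^-3) = 2.74

pH = 2.74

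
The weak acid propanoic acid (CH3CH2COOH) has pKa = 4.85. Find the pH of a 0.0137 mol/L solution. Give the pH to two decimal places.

pH = 3.36

CH3CH2COOH ⇌ CH3CH2COO- + H+
Ka = 10^(−4.85) = 1.41 × 10^-5
From the ICE table, Ka = [H+]²/(0.0137 − [H+]) = 1.41 × 10^-5.
Neglecting [H+] in the denominator: [H+] = √(1.41 × 10^-5 × 0.0137) = 4.40 × 10^-4 M
Check: 3.2% ionized — well under 5%, approximation valid.
pH = −log[H+] = −log(4.40 × 10^-4) = 3.36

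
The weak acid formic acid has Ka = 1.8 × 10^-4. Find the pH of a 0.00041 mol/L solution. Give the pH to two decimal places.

pH = 3.71

HCOOH ⇌ HCOO- + H+
Ka = [H+]²/(0.00041 − [H+]) = 1.8 × 10^-4
Here C₀/Ka ≈ 2.28, so the small-[H+] approximation fails. Use the quadratic:
[H+] = [−0.00018 + √(0.00018² + 2.95e-07)]/2 = 1.96 × 10^-4 M
pH = −log[H+] = −log(1.96 × 10^-4) = 3.71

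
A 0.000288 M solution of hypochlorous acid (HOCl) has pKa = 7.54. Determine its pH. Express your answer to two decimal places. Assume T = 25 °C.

HOCl ⇌ OCl- + H+
Ka = 10^(−7.54) = 2.88 × 10^-8
From the ICE table, Ka = [H+]²/(0.000288 − [H+]) = 2.88 × 10^-8.
Neglecting [H+] in the denominator: [H+] = √(2.88 × 10^-8 × 0.000288) = 2.88 × 10^-6 M
Check: 1% ionized — well under 5%, approximation valid.
pH = −log[H+] = −log(2.88 × 10^-6) = 5.54

pH = 5.54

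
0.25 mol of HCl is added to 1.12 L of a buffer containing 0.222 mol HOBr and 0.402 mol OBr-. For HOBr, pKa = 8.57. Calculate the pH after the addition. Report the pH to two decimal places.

Added H+ converts OBr- to HOBr: HOBr → 0.472 mol, OBr- → 0.152 mol.
Henderson–Hasselbalch with mole ratio 0.152/0.472: pH = 8.57 + (-0.492)

pH = 8.08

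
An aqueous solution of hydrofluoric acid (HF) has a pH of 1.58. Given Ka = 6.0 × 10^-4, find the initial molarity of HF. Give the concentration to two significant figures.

C₀ = 1.2 M

[H+] = 10^(-1.58) = 2.63 × 10^-2 M = x
Ka = x²/(C₀ − x) ⇒ C₀ = x + x²/Ka
C₀ = 2.63 × 10^-2 + (2.63 × 10^-2)²/(6.0 × 10^-4) = 1.18 M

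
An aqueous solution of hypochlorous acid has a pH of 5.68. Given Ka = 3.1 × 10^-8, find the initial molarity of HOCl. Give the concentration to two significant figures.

C₀ = 1.4 × 10^-4 M

[H+] = 10^(-5.68) = 2.09 × 10^-6 M = x
Ka = x²/(C₀ − x) ⇒ C₀ = x + x²/Ka
C₀ = 2.09 × 10^-6 + (2.09 × 10^-6)²/(3.1 × 10^-8) = 1.43 × 10^-4 M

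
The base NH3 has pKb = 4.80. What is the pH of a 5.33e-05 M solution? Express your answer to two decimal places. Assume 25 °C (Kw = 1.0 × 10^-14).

NH3 + H2O ⇌ NH4+ + OH-
Kb = 10^(−4.80) = 1.58 × 10^-5
Kb = x²/(5.33e-05 − x) = 1.58 × 10^-5
Here C₀/Kb ≈ 3.37, so the small-x approximation fails. Use the quadratic:
x = (−Kb + √(Kb² + 4·Kb·C₀))/2 = 2.22 × 10^-5 M
pOH = 4.65, so pH = 14.00 − pOH = 9.35

pH = 9.35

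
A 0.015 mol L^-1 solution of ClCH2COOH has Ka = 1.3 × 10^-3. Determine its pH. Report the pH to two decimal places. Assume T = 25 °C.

ClCH2COOH ⇌ ClCH2COO- + H+
Ka = [H+]²/(0.015 − [H+]) = 1.3 × 10^-3
The 5% rule fails; solving [H+]² + Ka·[H+] − Ka·C₀ = 0 exactly:
[H+] = (−Ka + √(Ka² + 4·Ka·C₀))/2 = 3.81 × 10^-3 M
pH = −log[H+] = −log(3.81 × 10^-3) = 2.42

pH = 2.42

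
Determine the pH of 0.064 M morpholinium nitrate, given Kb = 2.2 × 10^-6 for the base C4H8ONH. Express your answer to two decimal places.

pH = 4.77

C4H8ONH2+ is the conjugate acid of the weak base C4H8ONH.
Ka = Kw/Kb = 1.0×10^-14 / 2.2 × 10^-6 = 4.55 × 10^-9
From the ICE table, Ka = x²/(0.064 − x) = 4.55 × 10^-9.
Neglecting x in the denominator: x = √(4.55 × 10^-9 × 0.064) = 1.71 × 10^-5 M
pH = −log[H+] = −log(1.71 × 10^-5) = 4.77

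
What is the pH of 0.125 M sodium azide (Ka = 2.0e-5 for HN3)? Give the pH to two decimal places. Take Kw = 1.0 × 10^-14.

N3- is the conjugate base of the weak acid HN3.
Kb = Kw/Ka = 1.0×10^-14 / 2.0 × 10^-5 = 5.00 × 10^-10
From the ICE table, Kb = x²/(0.125 − x) = 5.00 × 10^-10.
Neglecting x in the denominator: x = √(5.00 × 10^-10 × 0.125) = 7.91 × 10^-6 M
(x/C₀ = 0.0063% < 5%, so the approximation holds.)
pOH = 5.10, so pH = 14.00 − pOH = 8.90

pH = 8.90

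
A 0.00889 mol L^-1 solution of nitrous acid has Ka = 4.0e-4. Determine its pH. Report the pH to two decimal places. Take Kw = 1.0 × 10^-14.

HNO2 ⇌ NO2- + H+
Ka = x²/(0.00889 − x) = 4.0 × 10^-4
The 5% rule fails; solving x² + Ka·x − Ka·C₀ = 0 exactly:
x = [−0.0004 + √(0.0004² + 1.42e-05)]/2 = 1.70 × 10^-3 M
pH = −log[H+] = −log(1.70 × 10^-3) = 2.77

pH = 2.77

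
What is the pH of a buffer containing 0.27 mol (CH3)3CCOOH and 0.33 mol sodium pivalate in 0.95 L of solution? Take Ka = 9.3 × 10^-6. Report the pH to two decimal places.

pH = 5.12

pKa = −log(9.3 × 10^-6) = 5.032
Henderson–Hasselbalch: pH = pKa + log([(CH3)3CCOO-]/[(CH3)3CCOOH]) = 5.032 + log(0.33/0.27)
pH = 5.032 + (+0.087) = 5.12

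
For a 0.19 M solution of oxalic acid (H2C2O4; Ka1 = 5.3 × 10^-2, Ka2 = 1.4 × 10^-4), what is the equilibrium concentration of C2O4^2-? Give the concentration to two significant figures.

First ionization gives [H+] ≈ [HC2O4-] = 7.73 × 10^-2 M.
Second step: Ka2 = [H+][C2O4^2-]/[HC2O4-] ≈ [C2O4^2-] (since [H+] ≈ [HC2O4-]).
So [C2O4^2-] ≈ Ka2.

1.4 × 10^-4 M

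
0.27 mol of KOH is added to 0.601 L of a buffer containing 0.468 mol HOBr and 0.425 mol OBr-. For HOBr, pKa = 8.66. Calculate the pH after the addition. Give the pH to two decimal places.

pH = 9.21

OH- converts HOBr to OBr-: HOBr → 0.198 mol, OBr- → 0.695 mol.
Henderson–Hasselbalch with mole ratio 0.695/0.198: pH = 8.66 + (+0.545)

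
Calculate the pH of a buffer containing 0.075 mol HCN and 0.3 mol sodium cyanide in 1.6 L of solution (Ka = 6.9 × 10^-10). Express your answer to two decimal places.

pKa = −log(6.9 × 10^-10) = 9.161
Using pH = pKa + log([base]/[acid]) with [base]/[acid] = 0.3/0.075:
pH = 9.161 + (+0.602) = 9.76

pH = 9.76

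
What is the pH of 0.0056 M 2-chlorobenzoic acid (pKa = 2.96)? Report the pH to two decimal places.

ClC6H4COOH ⇌ ClC6H4COO- + H+
Ka = 10^(−2.96) = 1.10 × 10^-3
Let x = [H+] at equilibrium. Ka = x²/(0.0056 − x).
x is not negligible relative to C₀; solve x² + 0.0011·x − 6.16e-06 = 0.
x = (−Ka + √(Ka² + 4·Ka·C₀))/2 = 1.99 × 10^-3 M
pH = −log[H+] = −log(1.99 × 10^-3) = 2.70

pH = 2.70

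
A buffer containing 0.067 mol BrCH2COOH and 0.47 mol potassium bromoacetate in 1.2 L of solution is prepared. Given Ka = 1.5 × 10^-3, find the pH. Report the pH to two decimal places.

pH = 3.67

pKa = −log(1.5 × 10^-3) = 2.824
Henderson–Hasselbalch: pH = pKa + log([BrCH2COO-]/[BrCH2COOH]) = 2.824 + log(0.47/0.067)
pH = 2.824 + (+0.846) = 3.67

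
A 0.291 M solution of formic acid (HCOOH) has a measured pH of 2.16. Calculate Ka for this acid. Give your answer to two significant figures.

[H+] = 10^(-2.16) = 6.92 × 10^-3 M
At equilibrium [HA] = 0.291 − 6.92 × 10^-3 = 2.84 × 10^-1 M
Ka = [H+][A-]/[HA] = (6.92 × 10^-3)² / 2.84 × 10^-1 = 1.7 × 10^-4

Ka = 1.7 × 10^-4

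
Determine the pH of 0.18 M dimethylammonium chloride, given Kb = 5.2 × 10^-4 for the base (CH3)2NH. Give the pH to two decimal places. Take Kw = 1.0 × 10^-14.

(CH3)2NH2+ is the conjugate acid of the weak base (CH3)2NH.
Ka = Kw/Kb = 1.0×10^-14 / 5.2 × 10^-4 = 1.92 × 10^-11
Ka = [H+]²/(0.18 − [H+]) = 1.92 × 10^-11
Since Ka ≪ C₀, [H+] ≈ √(Ka·C₀) = 1.86 × 10^-6 M.
pH = −log[H+] = −log(1.86 × 10^-6) = 5.73

pH = 5.73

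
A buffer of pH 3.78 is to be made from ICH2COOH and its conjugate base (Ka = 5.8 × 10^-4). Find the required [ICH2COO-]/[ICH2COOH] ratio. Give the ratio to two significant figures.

ratio = 3.5

pKa = -log(5.8 × 10^-4) = 3.237
pH = pKa + log(r) ⇒ log(r) = 3.78 − 3.237 = +0.543
r = [ICH2COO-]/[ICH2COOH] = 10^(+0.543) = 3.49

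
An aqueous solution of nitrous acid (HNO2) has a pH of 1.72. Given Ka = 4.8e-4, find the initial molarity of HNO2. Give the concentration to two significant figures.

C₀ = 7.8 × 10^-1 M

[H+] = 10^(-1.72) = 1.91 × 10^-2 M = x
Ka = x²/(C₀ − x) ⇒ C₀ = x + x²/Ka
C₀ = 1.91 × 10^-2 + (1.91 × 10^-2)²/(4.8 × 10^-4) = 7.79 × 10^-1 M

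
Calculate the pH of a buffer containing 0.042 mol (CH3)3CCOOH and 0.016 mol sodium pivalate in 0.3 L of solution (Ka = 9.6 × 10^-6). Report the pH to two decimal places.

pH = 4.60

pKa = −log(9.6 × 10^-6) = 5.018
pH = pKa + log([A⁻]/[HA]) = 5.018 + log(0.016/0.042)
pH = 5.018 + (-0.419) = 4.60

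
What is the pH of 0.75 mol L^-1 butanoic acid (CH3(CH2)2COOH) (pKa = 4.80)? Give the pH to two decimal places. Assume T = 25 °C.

pH = 2.46

CH3(CH2)2COOH ⇌ CH3(CH2)2COO- + H+
Ka = 10^(−4.80) = 1.58 × 10^-5
From the ICE table, Ka = [H+]²/(0.75 − [H+]) = 1.58 × 10^-5.
Since Ka ≪ C₀, [H+] ≈ √(Ka·C₀) = 3.44 × 10^-3 M.
Check: 0.46% ionized — well under 5%, approximation valid.
pH = −log[H+] = −log(3.44 × 10^-3) = 2.46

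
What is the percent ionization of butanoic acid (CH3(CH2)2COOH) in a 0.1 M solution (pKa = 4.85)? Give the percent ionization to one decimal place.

CH3(CH2)2COOH ⇌ CH3(CH2)2COO- + H+; let x = [H+] at equilibrium.
Ka = 10^(−4.85) = 1.41 × 10^-5
x ≈ √(Ka·C₀) = √(1.41 × 10^-5 × 0.1) = 1.19 × 10^-3 M
% ionization = x/C₀ × 100% = 1.19 × 10^-3/0.1 × 100% = 1.2%

1.2%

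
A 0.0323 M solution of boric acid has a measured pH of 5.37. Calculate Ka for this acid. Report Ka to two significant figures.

[H+] = 10^(-5.37) = 4.27 × 10^-6 M
At equilibrium [HA] = 0.0323 − 4.27 × 10^-6 = 3.23 × 10^-2 M
Ka = [H+][A-]/[HA] = (4.27 × 10^-6)² / 3.23 × 10^-2 = 5.6 × 10^-10

Ka = 5.6 × 10^-10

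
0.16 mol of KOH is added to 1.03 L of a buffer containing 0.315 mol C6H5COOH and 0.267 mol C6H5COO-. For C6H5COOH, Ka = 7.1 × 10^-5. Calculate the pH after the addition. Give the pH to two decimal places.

pH = 4.59

After neutralization: n(C6H5COOH) = 0.155 mol, n(C6H5COO-) = 0.427 mol.
pKa = −log(7.1 × 10^-5) = 4.149
Henderson–Hasselbalch with mole ratio 0.427/0.155: pH = 4.149 + (+0.440)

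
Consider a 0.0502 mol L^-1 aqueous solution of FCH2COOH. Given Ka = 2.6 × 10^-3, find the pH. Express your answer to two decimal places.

pH = 1.99

FCH2COOH ⇌ FCH2COO- + H+
Let x = [H+] at equilibrium. Ka = x²/(0.0502 − x).
Here C₀/Ka ≈ 19.3, so the small-x approximation fails. Use the quadratic:
x = (−Ka + √(Ka² + 4·Ka·C₀))/2 = 1.02 × 10^-2 M
pH = −log(1.02 × 10^-2) = 1.99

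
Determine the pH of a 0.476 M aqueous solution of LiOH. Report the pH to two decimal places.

LiOH is a strong base; [OH-] = 0.476 M.
pOH = -log(0.476) = 0.32
pH = 14.00 - 0.32 = 13.68

pH = 13.68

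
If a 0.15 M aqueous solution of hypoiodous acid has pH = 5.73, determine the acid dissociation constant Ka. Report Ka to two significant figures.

Ka = 2.3 × 10^-11

[H+] = 10^(-5.73) = 1.86 × 10^-6 M
At equilibrium [HA] = 0.15 − 1.86 × 10^-6 = 1.50 × 10^-1 M
Ka = [H+][A-]/[HA] = (1.86 × 10^-6)² / 1.50 × 10^-1 = 2.3 × 10^-11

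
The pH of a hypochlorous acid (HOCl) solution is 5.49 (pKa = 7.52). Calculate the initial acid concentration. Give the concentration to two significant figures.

[H+] = 10^(-5.49) = 3.24 × 10^-6 M = x
Ka = 10^(−7.52) = 3.02 × 10^-8
Ka = x²/(C₀ − x) ⇒ C₀ = x + x²/Ka
C₀ = 3.24 × 10^-6 + (3.24 × 10^-6)²/(3.02 × 10^-8) = 3.51 × 10^-4 M

C₀ = 3.5 × 10^-4 M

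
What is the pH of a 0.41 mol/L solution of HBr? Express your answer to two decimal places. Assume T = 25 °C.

pH = 0.39

HBr is a strong acid and dissociates completely, so [H+] = 0.41 M.
pH = -log(0.41) = 0.39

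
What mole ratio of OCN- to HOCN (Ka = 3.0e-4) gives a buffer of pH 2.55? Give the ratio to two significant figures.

ratio = 0.11

pKa = -log(3.0 × 10^-4) = 3.523
pH = pKa + log(r) ⇒ log(r) = 2.55 − 3.523 = -0.973
r = [OCN-]/[HOCN] = 10^(-0.973) = 0.106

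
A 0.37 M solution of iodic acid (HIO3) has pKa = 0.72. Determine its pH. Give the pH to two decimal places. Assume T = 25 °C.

HIO3 ⇌ IO3- + H+
Ka = 10^(−0.72) = 1.91 × 10^-1
From the ICE table, Ka = [H+]²/(0.37 − [H+]) = 1.91 × 10^-1.
Here C₀/Ka ≈ 1.94, so the small-[H+] approximation fails. Use the quadratic:
[H+] = [−0.191 + √(0.191² + 0.283)]/2 = 1.87 × 10^-1 M
pH = −log[H+] = −log(1.87 × 10^-1) = 0.73

pH = 0.73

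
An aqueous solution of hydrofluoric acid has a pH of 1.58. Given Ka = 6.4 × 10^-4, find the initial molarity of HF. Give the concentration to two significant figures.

[H+] = 10^(-1.58) = 2.63 × 10^-2 M = x
Ka = x²/(C₀ − x) ⇒ C₀ = x + x²/Ka
C₀ = 2.63 × 10^-2 + (2.63 × 10^-2)²/(6.4 × 10^-4) = 1.11 M

C₀ = 1.1 M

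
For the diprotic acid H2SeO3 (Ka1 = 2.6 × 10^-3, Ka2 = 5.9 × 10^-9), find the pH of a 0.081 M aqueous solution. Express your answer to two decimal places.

Ka1 ≫ Ka2, so treat the first dissociation as the only significant source of H+.
Ka1 = x²/(0.081 − x) = 2.6 × 10^-3
Solving the quadratic: x = (−Ka1 + √(Ka1² + 4·Ka1·C₀))/2 = 1.33 × 10^-2 M
pH = −log(1.33 × 10^-2) = 1.88

pH = 1.88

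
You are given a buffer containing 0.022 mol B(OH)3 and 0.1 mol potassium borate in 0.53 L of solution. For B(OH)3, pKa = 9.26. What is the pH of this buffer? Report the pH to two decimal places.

pH = 9.92

Henderson–Hasselbalch: pH = pKa + log([B(OH)4-]/[B(OH)3]) = 9.26 + log(0.1/0.022)
pH = 9.26 + (+0.658) = 9.92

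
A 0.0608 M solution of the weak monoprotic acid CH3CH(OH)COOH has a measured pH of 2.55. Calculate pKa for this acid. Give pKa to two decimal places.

[H+] = 10^(-2.55) = 2.82 × 10^-3 M
At equilibrium [HA] = 0.0608 − 2.82 × 10^-3 = 5.80 × 10^-2 M
Ka = [H+][A-]/[HA] = (2.82 × 10^-3)² / 5.80 × 10^-2 = 1.37 × 10^-4
pKa = -log(1.37 × 10^-4) = 3.86

pKa = 3.86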